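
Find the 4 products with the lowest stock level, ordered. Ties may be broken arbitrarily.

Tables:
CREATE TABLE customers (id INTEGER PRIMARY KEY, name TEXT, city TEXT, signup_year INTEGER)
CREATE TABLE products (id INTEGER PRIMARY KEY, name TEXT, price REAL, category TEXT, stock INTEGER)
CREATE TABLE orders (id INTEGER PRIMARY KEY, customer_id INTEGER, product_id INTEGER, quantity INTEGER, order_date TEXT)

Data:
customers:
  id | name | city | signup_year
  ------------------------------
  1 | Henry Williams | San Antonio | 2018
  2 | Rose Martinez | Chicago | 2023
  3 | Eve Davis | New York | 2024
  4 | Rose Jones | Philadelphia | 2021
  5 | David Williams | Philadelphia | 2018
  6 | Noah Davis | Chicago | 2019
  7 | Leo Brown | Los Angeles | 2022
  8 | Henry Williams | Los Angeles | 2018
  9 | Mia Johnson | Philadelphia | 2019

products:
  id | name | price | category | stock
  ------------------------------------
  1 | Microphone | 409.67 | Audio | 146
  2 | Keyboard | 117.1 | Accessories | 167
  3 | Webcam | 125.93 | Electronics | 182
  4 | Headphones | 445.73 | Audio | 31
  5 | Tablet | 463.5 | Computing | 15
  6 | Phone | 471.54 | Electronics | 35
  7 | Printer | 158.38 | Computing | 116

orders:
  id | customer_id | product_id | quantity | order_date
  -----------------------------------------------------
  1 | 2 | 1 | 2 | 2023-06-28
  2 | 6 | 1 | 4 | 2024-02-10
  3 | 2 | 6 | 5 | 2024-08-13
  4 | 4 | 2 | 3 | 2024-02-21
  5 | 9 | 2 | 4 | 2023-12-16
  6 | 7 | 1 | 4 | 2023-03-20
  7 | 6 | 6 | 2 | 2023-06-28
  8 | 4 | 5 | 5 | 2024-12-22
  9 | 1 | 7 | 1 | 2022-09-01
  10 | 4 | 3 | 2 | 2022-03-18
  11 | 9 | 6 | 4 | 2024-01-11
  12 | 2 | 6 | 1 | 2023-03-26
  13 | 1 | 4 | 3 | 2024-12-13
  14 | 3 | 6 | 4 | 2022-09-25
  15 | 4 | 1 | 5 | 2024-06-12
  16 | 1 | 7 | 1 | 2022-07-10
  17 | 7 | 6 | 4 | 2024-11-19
SELECT name, stock FROM products ORDER BY stock ASC LIMIT 4

Execution result:
name | stock
Tablet | 15
Headphones | 31
Phone | 35
Printer | 116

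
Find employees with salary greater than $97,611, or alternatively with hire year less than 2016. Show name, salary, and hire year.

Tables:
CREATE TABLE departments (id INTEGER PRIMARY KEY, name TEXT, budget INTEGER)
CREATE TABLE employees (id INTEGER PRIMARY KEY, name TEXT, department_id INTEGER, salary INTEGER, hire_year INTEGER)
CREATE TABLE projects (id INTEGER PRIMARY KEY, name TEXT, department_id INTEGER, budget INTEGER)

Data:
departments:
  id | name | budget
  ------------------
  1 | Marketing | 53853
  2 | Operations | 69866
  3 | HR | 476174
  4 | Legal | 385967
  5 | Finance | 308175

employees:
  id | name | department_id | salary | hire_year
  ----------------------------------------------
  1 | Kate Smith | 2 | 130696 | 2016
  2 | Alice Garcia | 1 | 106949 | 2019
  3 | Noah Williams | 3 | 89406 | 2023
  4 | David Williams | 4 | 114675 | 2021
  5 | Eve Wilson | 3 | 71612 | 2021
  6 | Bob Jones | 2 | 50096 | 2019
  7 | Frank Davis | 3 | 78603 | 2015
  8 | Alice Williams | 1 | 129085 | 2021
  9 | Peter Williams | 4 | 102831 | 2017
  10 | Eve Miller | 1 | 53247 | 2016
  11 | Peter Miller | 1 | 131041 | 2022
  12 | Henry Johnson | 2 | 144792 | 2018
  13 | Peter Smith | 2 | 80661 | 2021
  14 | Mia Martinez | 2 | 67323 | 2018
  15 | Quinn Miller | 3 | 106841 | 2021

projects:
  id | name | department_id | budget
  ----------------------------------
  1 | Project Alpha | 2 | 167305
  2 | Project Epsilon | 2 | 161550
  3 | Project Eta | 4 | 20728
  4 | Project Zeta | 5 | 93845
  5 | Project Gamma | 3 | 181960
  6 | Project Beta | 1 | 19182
SELECT name, salary, hire_year FROM employees WHERE salary > 97611 OR hire_year < 2016

Execution result:
name | salary | hire_year
Kate Smith | 130696 | 2016
Alice Garcia | 106949 | 2019
David Williams | 114675 | 2021
Frank Davis | 78603 | 2015
Alice Williams | 129085 | 2021
Peter Williams | 102831 | 2017
Peter Miller | 131041 | 2022
Henry Johnson | 144792 | 2018
Quinn Miller | 106841 | 2021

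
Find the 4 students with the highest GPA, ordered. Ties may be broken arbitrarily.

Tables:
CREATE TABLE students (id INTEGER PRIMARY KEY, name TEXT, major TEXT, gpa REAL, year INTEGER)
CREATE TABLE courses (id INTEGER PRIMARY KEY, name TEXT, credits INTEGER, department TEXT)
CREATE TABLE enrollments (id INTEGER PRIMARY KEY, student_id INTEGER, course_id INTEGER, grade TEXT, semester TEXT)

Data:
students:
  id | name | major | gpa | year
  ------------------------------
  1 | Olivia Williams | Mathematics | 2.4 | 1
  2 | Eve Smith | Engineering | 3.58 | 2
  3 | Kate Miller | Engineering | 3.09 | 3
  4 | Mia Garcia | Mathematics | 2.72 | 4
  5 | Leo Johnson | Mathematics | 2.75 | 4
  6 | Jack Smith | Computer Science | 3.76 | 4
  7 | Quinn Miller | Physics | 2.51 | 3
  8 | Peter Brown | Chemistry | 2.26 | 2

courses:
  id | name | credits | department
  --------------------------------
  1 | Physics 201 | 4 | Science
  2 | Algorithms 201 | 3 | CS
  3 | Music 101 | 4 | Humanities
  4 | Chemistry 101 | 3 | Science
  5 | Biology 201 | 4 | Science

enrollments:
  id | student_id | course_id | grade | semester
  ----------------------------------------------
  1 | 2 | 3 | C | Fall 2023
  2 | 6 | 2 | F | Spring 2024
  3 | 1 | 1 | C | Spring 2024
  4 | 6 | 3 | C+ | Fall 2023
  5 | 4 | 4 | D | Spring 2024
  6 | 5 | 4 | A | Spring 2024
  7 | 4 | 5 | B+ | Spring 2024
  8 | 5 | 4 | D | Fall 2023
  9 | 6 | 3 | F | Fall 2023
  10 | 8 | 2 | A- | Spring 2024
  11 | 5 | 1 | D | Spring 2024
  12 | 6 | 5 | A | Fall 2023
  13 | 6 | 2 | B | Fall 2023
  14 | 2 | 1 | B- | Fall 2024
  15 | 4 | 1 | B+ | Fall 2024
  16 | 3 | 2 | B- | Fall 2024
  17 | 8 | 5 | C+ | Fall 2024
SELECT name, gpa FROM students ORDER BY gpa DESC LIMIT 4

Execution result:
name | gpa
Jack Smith | 3.76
Eve Smith | 3.58
Kate Miller | 3.09
Leo Johnson | 2.75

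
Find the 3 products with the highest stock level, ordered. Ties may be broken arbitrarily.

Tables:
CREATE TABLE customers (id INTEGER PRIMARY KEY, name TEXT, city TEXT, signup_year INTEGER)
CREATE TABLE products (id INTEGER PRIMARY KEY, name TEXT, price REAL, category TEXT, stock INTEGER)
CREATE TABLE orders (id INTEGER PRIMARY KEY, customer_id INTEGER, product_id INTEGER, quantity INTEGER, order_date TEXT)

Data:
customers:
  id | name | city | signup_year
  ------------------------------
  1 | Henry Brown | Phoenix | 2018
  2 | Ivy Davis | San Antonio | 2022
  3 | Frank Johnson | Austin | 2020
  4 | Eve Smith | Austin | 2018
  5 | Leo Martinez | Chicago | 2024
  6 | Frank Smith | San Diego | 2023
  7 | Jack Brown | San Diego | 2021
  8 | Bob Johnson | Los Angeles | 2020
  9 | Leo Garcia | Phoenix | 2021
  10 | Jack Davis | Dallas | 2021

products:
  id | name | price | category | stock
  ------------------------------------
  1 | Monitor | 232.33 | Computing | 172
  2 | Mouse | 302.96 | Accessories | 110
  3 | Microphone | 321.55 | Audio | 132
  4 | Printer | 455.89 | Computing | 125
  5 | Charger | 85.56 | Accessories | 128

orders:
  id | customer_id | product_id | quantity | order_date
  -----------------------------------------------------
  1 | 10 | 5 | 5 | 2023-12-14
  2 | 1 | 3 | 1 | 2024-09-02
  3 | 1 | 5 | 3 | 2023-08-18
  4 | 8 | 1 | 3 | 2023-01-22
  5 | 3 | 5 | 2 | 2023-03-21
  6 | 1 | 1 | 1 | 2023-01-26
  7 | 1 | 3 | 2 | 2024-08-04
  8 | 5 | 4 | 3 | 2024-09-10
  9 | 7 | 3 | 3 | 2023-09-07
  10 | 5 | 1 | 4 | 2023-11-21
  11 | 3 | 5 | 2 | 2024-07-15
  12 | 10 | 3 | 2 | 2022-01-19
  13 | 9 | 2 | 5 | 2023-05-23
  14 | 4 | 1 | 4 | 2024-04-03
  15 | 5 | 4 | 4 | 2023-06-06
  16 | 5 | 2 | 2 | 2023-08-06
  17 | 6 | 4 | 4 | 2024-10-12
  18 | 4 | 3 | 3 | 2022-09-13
SELECT name, stock FROM products ORDER BY stock DESC LIMIT 3

Execution result:
name | stock
Monitor | 172
Microphone | 132
Charger | 128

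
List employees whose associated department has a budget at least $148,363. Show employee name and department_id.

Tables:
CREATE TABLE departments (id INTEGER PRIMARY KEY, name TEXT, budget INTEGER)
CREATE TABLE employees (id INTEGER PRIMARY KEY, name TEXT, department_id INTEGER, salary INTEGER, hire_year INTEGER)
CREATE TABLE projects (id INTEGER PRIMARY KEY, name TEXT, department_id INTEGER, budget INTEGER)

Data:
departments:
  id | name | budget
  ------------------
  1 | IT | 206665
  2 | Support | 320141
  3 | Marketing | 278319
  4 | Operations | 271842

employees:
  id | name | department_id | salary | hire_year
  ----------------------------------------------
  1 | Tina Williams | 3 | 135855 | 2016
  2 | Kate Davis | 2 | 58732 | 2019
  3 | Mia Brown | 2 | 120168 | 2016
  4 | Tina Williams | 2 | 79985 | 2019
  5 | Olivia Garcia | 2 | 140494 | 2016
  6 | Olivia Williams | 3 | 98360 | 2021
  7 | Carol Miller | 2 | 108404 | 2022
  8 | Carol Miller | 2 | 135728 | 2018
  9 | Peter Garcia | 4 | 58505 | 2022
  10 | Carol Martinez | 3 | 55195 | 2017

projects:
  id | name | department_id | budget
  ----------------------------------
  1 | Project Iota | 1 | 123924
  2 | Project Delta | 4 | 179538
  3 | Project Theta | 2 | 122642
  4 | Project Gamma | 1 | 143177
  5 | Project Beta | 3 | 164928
SELECT name, department_id FROM employees WHERE department_id IN (SELECT id FROM departments WHERE budget >= 148363)

Execution result:
name | department_id
Tina Williams | 3
Kate Davis | 2
Mia Brown | 2
Tina Williams | 2
Olivia Garcia | 2
Olivia Williams | 3
Carol Miller | 2
Carol Miller | 2
Peter Garcia | 4
Carol Martinez | 3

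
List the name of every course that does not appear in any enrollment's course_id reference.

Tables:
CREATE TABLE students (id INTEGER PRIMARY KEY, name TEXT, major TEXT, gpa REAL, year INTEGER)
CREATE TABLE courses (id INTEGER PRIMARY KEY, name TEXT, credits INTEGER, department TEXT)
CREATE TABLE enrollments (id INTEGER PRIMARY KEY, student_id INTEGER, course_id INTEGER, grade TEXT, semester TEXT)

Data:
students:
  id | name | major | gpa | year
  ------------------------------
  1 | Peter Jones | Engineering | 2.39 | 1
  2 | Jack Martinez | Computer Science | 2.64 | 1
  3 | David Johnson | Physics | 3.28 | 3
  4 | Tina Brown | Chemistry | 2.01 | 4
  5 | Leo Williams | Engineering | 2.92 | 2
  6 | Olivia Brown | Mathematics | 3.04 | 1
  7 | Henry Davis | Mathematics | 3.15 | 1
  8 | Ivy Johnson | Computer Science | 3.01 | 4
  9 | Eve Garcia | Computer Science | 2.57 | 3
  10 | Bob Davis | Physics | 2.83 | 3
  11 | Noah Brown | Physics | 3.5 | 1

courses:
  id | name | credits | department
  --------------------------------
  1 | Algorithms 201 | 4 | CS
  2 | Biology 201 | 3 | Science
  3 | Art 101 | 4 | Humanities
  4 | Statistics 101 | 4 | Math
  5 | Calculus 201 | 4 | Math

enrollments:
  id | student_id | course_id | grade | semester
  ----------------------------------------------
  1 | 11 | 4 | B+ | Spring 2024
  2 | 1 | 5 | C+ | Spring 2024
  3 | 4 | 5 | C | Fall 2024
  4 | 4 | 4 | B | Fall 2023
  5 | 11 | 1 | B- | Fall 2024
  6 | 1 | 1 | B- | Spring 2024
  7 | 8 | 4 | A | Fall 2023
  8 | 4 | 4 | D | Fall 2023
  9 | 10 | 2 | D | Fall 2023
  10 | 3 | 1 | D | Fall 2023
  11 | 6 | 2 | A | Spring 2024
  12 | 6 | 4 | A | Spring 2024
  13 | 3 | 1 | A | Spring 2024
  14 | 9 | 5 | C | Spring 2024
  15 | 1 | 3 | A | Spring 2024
SELECT p.name FROM courses p LEFT JOIN enrollments c ON c.course_id = p.id WHERE c.id IS NULL

Execution result:
(no rows)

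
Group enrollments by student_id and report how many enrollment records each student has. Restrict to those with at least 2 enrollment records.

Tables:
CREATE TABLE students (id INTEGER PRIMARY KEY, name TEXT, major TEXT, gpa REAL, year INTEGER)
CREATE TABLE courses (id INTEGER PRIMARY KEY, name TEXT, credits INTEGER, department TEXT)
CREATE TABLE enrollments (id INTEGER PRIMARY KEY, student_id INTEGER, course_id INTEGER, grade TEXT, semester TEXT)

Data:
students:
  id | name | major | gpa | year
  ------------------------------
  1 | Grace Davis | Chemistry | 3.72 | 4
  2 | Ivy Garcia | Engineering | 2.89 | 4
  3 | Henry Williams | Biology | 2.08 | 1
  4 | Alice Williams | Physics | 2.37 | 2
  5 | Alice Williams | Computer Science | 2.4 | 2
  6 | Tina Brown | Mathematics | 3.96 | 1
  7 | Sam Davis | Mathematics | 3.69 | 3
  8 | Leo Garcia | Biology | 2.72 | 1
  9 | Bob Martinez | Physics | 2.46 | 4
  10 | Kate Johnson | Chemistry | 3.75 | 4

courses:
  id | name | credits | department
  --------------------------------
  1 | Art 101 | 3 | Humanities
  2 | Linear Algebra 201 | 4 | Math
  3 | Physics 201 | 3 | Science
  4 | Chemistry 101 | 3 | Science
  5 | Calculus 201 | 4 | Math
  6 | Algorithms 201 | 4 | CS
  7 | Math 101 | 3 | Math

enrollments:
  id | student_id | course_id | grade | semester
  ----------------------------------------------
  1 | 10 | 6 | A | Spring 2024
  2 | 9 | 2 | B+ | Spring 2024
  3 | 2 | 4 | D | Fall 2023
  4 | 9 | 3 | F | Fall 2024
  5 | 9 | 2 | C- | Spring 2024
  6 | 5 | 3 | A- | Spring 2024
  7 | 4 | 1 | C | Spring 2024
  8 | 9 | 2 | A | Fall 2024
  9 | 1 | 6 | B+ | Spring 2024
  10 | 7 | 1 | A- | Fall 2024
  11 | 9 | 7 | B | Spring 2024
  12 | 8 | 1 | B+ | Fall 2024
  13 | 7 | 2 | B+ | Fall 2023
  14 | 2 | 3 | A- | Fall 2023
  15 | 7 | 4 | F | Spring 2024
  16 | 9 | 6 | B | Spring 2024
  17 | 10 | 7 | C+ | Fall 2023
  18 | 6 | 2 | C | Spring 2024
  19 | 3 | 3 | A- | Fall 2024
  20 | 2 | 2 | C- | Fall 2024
SELECT student_id, COUNT(*) AS enrollment_count FROM enrollments GROUP BY student_id HAVING COUNT(*) >= 2

Execution result:
student_id | enrollment_count
2 | 3
7 | 3
9 | 6
10 | 2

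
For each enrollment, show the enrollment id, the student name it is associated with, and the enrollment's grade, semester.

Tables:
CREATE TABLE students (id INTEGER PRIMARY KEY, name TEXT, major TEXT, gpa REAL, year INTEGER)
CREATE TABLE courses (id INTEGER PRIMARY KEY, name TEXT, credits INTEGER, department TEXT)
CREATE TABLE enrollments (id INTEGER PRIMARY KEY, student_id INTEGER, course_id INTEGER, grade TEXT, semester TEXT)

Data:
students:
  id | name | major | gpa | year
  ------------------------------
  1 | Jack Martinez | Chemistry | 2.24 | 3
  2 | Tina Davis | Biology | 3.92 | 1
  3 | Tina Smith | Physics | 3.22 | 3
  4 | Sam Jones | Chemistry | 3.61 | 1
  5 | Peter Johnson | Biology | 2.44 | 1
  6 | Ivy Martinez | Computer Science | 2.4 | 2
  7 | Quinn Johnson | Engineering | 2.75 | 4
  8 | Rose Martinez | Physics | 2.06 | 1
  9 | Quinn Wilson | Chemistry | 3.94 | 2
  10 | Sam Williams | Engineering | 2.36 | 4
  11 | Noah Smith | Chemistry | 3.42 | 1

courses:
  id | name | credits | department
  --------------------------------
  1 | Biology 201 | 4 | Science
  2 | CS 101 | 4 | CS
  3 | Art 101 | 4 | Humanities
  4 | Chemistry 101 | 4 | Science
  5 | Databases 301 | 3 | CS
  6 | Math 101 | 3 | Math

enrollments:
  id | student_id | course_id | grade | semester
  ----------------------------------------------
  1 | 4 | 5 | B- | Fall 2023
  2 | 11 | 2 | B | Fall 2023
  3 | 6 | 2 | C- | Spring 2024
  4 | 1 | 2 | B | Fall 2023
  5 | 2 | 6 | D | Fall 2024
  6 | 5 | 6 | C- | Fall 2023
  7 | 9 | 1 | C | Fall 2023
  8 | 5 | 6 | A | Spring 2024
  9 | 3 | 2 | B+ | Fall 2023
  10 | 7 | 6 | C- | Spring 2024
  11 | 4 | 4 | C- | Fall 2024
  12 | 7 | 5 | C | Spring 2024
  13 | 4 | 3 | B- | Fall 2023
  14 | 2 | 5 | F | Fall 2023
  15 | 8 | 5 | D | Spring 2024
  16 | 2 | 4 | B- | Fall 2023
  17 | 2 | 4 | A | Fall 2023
SELECT c.id, p.name AS student, c.grade, c.semester FROM enrollments c JOIN students p ON c.student_id = p.id

Execution result:
id | student | grade | semester
1 | Sam Jones | B- | Fall 2023
2 | Noah Smith | B | Fall 2023
3 | Ivy Martinez | C- | Spring 2024
4 | Jack Martinez | B | Fall 2023
5 | Tina Davis | D | Fall 2024
6 | Peter Johnson | C- | Fall 2023
7 | Quinn Wilson | C | Fall 2023
8 | Peter Johnson | A | Spring 2024
9 | Tina Smith | B+ | Fall 2023
10 | Quinn Johnson | C- | Spring 2024
11 | Sam Jones | C- | Fall 2024
12 | Quinn Johnson | C | Spring 2024
13 | Sam Jones | B- | Fall 2023
14 | Tina Davis | F | Fall 2023
15 | Rose Martinez | D | Spring 2024
16 | Tina Davis | B- | Fall 2023
17 | Tina Davis | A | Fall 2023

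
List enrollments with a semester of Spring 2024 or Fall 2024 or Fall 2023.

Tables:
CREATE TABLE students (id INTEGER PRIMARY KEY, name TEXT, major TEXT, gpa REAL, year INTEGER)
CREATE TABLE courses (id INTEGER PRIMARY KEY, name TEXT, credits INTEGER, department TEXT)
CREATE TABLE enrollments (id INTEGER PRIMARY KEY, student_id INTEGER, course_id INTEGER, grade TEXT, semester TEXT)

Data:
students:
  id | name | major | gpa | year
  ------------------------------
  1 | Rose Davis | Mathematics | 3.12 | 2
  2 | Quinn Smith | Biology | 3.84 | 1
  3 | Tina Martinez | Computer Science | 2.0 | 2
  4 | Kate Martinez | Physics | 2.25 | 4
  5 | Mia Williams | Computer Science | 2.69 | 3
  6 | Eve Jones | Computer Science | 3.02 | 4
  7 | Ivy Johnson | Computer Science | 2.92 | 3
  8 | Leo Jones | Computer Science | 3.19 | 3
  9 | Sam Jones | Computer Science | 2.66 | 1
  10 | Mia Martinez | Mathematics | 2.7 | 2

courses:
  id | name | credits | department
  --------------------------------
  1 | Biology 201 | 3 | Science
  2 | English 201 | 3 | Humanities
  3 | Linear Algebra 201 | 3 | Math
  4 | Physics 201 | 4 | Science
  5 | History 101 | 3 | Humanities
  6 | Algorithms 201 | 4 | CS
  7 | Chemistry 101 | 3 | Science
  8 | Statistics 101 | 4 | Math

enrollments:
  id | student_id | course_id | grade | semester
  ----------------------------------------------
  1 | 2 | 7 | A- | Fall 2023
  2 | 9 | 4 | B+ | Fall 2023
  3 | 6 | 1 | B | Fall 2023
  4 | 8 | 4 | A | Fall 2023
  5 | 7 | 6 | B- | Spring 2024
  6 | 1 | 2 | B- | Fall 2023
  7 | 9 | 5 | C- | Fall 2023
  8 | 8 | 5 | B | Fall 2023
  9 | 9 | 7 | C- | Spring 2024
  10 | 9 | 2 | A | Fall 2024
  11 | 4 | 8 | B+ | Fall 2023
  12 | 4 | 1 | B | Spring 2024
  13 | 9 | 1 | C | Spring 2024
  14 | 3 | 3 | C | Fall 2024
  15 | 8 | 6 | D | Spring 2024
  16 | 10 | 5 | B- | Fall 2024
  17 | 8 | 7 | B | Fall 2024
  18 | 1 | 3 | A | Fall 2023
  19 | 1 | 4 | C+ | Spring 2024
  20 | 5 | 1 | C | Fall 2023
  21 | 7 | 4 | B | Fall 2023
SELECT id, semester FROM enrollments WHERE semester IN ('Spring 2024', 'Fall 2024', 'Fall 2023')

Execution result:
id | semester
1 | Fall 2023
2 | Fall 2023
3 | Fall 2023
4 | Fall 2023
5 | Spring 2024
6 | Fall 2023
7 | Fall 2023
8 | Fall 2023
9 | Spring 2024
10 | Fall 2024
11 | Fall 2023
12 | Spring 2024
13 | Spring 2024
14 | Fall 2024
15 | Spring 2024
16 | Fall 2024
17 | Fall 2024
18 | Fall 2023
19 | Spring 2024
20 | Fall 2023
21 | Fall 2023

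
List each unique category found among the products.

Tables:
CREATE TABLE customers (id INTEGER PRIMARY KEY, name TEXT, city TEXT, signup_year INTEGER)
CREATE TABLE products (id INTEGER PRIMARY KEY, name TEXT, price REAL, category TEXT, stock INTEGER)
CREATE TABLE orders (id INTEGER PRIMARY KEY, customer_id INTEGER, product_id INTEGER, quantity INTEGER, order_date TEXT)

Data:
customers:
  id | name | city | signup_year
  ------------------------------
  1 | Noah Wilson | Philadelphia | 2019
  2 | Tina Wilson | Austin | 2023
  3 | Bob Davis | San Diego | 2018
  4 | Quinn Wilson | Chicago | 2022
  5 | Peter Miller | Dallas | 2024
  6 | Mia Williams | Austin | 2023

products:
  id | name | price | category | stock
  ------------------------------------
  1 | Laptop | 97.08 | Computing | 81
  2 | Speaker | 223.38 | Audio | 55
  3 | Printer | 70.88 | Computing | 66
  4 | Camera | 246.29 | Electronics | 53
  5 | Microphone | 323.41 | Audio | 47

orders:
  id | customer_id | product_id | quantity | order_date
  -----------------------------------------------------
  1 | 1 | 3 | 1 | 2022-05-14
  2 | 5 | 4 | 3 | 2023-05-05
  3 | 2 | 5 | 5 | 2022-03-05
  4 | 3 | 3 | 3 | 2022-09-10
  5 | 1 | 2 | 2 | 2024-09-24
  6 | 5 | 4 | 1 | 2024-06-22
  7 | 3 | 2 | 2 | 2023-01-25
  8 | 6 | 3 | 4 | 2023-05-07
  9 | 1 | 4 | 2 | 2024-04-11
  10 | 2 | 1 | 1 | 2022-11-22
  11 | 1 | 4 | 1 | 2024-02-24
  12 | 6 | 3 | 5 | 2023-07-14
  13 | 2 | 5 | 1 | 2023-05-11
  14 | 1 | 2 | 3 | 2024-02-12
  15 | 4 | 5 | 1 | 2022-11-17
SELECT DISTINCT category FROM products

Execution result:
category
Computing
Audio
Electronics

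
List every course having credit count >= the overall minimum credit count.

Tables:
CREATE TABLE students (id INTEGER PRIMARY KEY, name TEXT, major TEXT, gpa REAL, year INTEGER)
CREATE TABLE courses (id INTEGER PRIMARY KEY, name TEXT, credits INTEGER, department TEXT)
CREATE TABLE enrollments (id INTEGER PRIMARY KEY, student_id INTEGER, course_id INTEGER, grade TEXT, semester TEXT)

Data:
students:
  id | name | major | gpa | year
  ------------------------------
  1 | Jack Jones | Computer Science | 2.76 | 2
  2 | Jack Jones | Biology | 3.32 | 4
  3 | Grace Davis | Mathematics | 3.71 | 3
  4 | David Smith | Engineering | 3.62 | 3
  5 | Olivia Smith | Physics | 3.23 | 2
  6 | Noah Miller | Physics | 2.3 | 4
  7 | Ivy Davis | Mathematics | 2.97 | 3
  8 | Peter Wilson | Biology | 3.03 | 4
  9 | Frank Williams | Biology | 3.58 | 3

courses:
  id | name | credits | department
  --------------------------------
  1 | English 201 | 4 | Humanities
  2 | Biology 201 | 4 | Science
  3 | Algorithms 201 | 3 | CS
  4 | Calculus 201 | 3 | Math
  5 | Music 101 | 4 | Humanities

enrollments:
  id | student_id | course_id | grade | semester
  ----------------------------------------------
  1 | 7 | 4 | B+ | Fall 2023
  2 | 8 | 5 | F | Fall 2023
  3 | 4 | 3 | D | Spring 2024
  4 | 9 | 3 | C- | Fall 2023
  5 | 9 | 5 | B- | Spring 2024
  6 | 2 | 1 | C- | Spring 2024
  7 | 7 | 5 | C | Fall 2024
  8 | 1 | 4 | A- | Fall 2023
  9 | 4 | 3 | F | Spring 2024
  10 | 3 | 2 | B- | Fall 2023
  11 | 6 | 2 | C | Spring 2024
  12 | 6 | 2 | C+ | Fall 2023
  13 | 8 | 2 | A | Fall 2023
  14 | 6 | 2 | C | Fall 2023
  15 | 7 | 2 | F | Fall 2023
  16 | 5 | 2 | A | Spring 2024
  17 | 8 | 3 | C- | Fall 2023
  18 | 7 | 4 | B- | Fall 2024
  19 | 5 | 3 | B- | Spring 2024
SELECT name, credits FROM courses WHERE credits >= (SELECT MIN(credits) FROM courses)

Execution result:
name | credits
English 201 | 4
Biology 201 | 4
Algorithms 201 | 3
Calculus 201 | 3
Music 101 | 4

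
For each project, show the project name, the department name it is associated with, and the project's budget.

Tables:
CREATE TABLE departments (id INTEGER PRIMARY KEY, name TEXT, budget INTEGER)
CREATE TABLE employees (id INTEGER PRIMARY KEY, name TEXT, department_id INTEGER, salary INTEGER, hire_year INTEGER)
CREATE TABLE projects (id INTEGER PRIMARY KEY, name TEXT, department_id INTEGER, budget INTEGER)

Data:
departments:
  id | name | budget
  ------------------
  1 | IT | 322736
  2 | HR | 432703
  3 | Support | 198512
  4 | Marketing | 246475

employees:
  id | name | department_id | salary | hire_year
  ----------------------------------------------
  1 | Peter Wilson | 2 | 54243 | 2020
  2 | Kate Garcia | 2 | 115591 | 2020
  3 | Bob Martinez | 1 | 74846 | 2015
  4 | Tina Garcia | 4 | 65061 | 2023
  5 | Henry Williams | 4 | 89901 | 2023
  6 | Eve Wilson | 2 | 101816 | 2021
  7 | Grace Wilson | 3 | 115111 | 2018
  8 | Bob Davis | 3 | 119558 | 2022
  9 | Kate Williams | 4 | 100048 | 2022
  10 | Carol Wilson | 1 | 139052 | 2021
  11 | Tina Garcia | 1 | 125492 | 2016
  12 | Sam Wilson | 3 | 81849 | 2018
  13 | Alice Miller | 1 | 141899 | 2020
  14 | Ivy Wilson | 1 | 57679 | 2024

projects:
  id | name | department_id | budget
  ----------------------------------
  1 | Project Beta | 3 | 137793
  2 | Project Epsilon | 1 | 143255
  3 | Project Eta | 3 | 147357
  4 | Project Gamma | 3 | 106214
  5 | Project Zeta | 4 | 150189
SELECT c.name, p.name AS department, c.budget FROM projects c JOIN departments p ON c.department_id = p.id

Execution result:
name | department | budget
Project Beta | Support | 137793
Project Epsilon | IT | 143255
Project Eta | Support | 147357
Project Gamma | Support | 106214
Project Zeta | Marketing | 150189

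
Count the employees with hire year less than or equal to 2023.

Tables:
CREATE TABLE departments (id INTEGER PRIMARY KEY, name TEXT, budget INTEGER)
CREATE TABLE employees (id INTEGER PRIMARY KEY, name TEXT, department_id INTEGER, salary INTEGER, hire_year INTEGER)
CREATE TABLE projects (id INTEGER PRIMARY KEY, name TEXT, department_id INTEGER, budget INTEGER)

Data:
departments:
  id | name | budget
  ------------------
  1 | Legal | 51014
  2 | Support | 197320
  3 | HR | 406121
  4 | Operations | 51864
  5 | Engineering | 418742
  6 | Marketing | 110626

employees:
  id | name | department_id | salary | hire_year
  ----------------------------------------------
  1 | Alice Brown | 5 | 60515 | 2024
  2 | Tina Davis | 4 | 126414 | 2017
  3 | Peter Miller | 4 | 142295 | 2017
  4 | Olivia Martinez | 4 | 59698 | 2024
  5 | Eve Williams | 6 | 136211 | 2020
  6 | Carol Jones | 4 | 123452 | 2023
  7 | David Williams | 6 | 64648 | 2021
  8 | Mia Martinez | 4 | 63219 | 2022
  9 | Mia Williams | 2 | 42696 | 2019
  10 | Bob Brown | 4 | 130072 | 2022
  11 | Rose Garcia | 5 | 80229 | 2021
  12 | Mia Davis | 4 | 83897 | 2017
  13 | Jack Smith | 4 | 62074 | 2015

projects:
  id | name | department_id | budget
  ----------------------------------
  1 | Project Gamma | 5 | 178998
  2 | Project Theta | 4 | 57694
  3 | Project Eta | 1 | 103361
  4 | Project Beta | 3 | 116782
SELECT COUNT(*) FROM employees WHERE hire_year <= 2023

Execution result:
11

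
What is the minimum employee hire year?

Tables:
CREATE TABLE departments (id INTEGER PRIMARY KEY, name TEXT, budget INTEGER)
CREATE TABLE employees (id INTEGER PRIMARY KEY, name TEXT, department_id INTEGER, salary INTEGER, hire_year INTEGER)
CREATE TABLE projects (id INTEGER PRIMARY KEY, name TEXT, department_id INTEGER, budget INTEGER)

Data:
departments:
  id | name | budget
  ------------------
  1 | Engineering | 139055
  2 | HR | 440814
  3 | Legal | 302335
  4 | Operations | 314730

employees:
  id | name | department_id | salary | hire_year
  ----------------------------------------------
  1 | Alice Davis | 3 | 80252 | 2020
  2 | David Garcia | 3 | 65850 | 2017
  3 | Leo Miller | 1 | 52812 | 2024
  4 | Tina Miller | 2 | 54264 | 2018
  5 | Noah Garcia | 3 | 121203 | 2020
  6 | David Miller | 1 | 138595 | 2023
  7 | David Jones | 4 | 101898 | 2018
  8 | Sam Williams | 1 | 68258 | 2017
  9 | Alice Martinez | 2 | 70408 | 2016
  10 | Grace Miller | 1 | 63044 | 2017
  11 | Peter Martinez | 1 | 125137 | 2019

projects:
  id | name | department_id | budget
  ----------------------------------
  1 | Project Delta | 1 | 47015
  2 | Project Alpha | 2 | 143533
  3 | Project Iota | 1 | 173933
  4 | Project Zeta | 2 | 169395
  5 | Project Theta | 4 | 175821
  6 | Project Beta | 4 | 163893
SELECT MIN(hire_year) FROM employees

Execution result:
2016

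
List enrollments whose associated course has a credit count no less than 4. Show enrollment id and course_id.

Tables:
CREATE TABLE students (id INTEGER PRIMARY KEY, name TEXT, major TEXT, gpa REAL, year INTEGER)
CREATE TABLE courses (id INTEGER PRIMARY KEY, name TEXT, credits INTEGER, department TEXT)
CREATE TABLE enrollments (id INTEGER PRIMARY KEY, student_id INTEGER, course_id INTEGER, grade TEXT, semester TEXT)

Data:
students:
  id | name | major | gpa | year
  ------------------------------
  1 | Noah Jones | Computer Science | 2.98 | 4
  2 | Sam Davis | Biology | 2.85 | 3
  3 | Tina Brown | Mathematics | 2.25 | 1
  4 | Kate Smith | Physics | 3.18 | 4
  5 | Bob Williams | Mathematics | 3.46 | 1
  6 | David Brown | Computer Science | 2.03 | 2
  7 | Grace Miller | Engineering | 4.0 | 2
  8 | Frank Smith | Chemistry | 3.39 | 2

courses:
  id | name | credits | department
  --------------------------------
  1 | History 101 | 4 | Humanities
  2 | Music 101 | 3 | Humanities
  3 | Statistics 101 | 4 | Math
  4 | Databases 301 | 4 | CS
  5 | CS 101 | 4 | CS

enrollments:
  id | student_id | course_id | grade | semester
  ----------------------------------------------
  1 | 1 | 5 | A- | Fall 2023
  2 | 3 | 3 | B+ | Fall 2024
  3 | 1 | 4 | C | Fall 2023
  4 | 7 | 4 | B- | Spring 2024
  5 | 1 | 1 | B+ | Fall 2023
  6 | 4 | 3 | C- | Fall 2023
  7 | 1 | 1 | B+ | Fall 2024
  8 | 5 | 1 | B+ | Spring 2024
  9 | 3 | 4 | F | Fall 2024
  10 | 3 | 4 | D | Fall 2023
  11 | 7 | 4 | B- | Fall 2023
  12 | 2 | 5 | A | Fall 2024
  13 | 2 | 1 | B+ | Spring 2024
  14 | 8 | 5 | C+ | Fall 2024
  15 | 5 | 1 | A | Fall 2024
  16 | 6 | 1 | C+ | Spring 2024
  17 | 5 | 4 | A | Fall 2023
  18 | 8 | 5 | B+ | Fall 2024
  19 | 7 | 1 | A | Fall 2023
SELECT id, course_id FROM enrollments WHERE course_id IN (SELECT id FROM courses WHERE credits >= 4)

Execution result:
id | course_id
1 | 5
2 | 3
3 | 4
4 | 4
5 | 1
6 | 3
7 | 1
8 | 1
9 | 4
10 | 4
11 | 4
12 | 5
13 | 1
14 | 5
15 | 1
16 | 1
17 | 4
18 | 5
19 | 1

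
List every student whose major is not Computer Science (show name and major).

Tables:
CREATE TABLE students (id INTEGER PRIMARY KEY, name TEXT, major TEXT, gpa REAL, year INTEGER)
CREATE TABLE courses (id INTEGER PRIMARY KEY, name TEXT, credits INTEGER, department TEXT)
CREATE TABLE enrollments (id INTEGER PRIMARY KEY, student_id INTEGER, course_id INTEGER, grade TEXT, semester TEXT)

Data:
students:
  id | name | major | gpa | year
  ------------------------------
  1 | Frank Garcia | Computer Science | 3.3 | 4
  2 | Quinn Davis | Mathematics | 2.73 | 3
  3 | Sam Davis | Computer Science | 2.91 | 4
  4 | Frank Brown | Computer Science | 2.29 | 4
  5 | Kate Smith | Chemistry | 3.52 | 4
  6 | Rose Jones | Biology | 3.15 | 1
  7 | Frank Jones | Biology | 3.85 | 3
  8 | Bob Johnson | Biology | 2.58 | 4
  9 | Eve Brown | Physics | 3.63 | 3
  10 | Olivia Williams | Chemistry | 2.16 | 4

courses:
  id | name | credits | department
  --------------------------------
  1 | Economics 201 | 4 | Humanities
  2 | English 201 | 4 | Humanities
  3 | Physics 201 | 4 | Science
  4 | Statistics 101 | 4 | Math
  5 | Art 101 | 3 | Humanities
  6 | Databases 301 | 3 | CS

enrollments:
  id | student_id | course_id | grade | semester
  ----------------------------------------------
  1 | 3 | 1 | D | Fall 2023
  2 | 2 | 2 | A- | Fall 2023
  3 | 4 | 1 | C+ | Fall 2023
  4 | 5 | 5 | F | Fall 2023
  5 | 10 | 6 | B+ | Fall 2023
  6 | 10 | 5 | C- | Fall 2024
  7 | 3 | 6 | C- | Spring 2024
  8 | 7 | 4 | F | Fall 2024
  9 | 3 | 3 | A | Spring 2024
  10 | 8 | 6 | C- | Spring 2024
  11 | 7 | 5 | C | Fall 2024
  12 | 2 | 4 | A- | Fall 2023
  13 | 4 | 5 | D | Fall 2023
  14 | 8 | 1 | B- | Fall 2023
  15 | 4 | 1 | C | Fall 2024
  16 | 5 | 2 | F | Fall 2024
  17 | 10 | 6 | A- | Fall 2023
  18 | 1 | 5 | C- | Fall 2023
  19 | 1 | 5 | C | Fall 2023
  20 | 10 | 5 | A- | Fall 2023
SELECT name, major FROM students WHERE major <> 'Computer Science'

Execution result:
name | major
Quinn Davis | Mathematics
Kate Smith | Chemistry
Rose Jones | Biology
Frank Jones | Biology
Bob Johnson | Biology
Eve Brown | Physics
Olivia Williams | Chemistry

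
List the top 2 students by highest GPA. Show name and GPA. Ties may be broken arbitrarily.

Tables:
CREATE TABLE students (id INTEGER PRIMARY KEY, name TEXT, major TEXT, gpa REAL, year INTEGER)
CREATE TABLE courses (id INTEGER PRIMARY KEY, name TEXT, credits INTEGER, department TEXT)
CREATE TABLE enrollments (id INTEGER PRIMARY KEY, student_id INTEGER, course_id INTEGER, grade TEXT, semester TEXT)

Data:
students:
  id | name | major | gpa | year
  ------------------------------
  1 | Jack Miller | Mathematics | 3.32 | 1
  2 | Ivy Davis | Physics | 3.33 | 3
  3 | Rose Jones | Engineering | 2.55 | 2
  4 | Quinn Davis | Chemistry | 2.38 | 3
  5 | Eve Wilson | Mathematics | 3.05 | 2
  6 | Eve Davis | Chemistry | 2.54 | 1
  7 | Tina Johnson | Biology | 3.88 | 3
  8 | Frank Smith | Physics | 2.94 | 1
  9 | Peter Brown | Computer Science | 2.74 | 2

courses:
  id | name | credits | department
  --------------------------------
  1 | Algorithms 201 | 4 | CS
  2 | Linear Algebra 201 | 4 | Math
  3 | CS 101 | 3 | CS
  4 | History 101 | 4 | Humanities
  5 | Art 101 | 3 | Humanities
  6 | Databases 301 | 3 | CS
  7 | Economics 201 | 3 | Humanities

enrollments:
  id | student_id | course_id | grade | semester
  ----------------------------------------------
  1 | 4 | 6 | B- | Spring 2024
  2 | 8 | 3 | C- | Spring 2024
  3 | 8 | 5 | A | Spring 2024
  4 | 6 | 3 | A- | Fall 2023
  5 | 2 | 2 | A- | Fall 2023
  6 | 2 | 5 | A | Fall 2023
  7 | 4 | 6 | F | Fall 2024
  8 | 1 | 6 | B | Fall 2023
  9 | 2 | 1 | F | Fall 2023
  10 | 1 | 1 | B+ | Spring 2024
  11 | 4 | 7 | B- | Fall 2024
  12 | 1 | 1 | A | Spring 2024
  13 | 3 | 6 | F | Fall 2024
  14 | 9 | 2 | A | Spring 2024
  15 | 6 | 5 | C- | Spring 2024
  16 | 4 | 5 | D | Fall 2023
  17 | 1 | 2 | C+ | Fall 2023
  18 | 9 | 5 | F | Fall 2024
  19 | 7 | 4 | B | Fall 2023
SELECT name, gpa FROM students ORDER BY gpa DESC LIMIT 2

Execution result:
name | gpa
Tina Johnson | 3.88
Ivy Davis | 3.33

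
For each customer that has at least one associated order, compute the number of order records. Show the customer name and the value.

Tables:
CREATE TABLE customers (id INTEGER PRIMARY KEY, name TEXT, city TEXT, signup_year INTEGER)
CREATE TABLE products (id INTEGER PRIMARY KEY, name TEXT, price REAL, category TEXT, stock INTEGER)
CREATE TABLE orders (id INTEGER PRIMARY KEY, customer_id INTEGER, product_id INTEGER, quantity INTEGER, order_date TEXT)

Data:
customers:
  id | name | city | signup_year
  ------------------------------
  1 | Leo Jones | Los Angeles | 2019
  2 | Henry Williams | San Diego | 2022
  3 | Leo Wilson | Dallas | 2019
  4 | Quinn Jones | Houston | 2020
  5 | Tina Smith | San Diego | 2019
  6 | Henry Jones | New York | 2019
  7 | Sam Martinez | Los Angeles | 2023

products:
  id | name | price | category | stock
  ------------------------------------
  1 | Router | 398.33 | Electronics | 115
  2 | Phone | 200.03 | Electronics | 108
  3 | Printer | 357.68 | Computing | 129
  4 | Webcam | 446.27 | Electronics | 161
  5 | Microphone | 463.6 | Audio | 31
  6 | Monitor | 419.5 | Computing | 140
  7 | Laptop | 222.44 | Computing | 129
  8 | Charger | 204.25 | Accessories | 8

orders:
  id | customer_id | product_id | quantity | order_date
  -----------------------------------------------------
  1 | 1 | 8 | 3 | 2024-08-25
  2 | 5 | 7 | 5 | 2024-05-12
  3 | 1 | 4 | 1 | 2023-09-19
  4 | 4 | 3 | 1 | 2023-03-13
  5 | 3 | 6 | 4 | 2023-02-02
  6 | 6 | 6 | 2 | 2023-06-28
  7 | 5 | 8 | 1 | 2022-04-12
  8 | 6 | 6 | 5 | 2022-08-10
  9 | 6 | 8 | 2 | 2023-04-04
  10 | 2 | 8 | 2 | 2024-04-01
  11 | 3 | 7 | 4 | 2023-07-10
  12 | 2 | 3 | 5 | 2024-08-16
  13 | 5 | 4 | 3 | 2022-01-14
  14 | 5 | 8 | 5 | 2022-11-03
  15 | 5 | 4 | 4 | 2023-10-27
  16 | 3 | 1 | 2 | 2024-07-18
SELECT p.name, COUNT(*) AS n FROM orders c JOIN customers p ON c.customer_id = p.id GROUP BY p.id, p.name

Execution result:
name | n
Leo Jones | 2
Henry Williams | 2
Leo Wilson | 3
Quinn Jones | 1
Tina Smith | 5
Henry Jones | 3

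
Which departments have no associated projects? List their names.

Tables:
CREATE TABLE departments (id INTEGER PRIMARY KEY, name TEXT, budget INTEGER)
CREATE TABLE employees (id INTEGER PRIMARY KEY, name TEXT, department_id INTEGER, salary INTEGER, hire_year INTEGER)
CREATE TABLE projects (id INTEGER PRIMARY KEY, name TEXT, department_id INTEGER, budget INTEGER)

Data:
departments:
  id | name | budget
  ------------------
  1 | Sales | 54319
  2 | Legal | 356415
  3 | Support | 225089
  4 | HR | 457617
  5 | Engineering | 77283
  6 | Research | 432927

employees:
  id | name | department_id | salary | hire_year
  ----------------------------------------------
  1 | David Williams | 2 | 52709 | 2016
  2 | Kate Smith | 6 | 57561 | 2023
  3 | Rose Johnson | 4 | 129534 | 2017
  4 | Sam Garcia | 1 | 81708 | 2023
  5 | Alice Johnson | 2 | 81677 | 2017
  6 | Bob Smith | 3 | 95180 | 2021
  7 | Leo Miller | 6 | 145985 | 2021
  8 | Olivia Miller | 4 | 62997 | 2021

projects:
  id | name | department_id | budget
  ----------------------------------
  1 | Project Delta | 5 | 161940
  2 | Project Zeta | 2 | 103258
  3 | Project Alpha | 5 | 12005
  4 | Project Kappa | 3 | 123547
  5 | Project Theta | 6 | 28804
SELECT p.name FROM departments p LEFT JOIN projects c ON c.department_id = p.id WHERE c.id IS NULL

Execution result:
name
Sales
HR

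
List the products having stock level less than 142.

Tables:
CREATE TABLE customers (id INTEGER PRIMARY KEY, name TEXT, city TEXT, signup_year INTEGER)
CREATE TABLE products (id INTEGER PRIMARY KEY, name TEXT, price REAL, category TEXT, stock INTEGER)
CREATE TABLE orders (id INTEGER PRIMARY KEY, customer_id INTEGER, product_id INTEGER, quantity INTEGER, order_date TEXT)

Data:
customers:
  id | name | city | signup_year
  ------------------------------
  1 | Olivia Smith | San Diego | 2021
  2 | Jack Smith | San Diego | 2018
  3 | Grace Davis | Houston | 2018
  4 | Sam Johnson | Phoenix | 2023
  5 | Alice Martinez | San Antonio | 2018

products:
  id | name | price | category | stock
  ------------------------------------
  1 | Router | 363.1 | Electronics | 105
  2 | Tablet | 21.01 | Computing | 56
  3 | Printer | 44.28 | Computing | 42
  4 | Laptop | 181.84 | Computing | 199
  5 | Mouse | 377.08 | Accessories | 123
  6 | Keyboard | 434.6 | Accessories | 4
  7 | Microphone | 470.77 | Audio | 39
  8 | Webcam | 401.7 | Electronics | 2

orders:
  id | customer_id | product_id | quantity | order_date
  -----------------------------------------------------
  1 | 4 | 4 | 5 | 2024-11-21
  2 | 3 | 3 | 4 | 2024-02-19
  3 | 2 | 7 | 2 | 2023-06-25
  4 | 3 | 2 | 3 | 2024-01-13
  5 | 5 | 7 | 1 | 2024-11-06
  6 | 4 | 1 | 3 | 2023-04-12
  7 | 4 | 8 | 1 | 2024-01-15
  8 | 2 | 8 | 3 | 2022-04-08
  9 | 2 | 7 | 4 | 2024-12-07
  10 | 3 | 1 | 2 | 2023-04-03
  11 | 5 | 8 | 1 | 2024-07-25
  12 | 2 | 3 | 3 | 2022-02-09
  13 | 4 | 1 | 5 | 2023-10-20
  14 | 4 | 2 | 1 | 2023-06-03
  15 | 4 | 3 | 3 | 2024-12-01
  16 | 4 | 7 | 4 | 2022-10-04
SELECT name, stock FROM products WHERE stock < 142

Execution result:
name | stock
Router | 105
Tablet | 56
Printer | 42
Mouse | 123
Keyboard | 4
Microphone | 39
Webcam | 2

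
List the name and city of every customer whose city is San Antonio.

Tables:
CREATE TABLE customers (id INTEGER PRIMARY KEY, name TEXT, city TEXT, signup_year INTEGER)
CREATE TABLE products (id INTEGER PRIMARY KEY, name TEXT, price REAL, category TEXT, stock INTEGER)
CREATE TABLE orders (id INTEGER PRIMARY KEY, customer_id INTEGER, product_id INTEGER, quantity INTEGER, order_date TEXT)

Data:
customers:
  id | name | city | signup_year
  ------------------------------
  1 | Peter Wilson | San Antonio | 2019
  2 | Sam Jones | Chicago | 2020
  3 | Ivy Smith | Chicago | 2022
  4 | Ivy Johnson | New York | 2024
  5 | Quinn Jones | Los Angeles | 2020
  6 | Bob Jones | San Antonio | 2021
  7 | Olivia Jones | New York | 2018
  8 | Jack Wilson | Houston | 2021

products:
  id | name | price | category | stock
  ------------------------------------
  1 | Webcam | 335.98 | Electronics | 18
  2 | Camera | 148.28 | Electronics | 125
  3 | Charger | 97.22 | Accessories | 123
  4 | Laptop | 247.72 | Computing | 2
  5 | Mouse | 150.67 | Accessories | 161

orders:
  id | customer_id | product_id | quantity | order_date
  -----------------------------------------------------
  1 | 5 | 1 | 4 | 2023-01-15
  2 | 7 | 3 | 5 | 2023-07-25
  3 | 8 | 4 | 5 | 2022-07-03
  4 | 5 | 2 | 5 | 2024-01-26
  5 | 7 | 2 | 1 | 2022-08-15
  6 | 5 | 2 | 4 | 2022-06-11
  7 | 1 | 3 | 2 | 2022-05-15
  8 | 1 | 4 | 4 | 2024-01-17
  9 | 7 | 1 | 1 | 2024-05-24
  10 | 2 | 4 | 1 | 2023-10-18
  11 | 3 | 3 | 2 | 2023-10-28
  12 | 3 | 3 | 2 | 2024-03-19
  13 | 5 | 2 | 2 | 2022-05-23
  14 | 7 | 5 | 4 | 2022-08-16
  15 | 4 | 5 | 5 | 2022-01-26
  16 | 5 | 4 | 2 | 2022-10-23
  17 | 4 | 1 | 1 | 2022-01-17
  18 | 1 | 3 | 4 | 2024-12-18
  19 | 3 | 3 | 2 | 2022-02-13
SELECT name, city FROM customers WHERE city = 'San Antonio'

Execution result:
name | city
Peter Wilson | San Antonio
Bob Jones | San Antonio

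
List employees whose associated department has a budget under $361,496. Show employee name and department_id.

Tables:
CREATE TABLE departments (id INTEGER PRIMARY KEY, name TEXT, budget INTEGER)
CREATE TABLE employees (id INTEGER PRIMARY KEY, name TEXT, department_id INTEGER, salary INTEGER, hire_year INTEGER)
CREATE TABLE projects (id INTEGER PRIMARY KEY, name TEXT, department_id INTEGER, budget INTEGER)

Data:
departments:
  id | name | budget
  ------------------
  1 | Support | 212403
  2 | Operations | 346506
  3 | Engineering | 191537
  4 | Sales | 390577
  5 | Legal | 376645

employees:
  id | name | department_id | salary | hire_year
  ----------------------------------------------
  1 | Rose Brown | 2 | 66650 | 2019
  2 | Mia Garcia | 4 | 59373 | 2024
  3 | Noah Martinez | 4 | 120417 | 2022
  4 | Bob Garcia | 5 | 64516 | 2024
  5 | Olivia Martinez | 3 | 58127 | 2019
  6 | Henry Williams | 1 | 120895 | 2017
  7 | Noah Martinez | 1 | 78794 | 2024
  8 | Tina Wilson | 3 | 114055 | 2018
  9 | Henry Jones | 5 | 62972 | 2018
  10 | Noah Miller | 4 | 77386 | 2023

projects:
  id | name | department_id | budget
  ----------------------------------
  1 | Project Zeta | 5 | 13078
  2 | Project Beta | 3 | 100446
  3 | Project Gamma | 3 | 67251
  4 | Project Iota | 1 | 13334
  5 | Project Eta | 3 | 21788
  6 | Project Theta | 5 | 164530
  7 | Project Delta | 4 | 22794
SELECT name, department_id FROM employees WHERE department_id IN (SELECT id FROM departments WHERE budget < 361496)

Execution result:
name | department_id
Rose Brown | 2
Olivia Martinez | 3
Henry Williams | 1
Noah Martinez | 1
Tina Wilson | 3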